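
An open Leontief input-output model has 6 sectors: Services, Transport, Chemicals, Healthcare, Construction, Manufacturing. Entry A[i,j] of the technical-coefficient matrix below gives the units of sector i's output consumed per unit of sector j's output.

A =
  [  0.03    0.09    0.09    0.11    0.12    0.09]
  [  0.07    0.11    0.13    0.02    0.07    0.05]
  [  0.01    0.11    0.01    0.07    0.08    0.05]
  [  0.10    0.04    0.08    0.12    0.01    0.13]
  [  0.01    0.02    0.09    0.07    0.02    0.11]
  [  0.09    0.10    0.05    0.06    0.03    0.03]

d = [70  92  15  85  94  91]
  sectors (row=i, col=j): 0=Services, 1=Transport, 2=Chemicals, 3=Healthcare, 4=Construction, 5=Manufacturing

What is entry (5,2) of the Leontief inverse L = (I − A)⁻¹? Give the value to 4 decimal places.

Form M = I − A:
  [  0.97   -0.09   -0.09   -0.11   -0.12   -0.09]
  [ -0.07    0.89   -0.13   -0.02   -0.07   -0.05]
  [ -0.01   -0.11    0.99   -0.07   -0.08   -0.05]
  [ -0.10   -0.04   -0.08    0.88   -0.01   -0.13]
  [ -0.01   -0.02   -0.09   -0.07    0.98   -0.11]
  [ -0.09   -0.10   -0.05   -0.06   -0.03    0.97]
Leontief inverse L = M⁻¹:
  [  1.0782    0.1575    0.1556    0.1744    0.1626    0.1580]
  [  0.1046    1.1743    0.1851    0.0707    0.1157    0.1024]
  [  0.0427    0.1526    1.0571    0.1077    0.1064    0.0928]
  [  0.1499    0.1084    0.1384    1.1861    0.0554    0.1919]
  [  0.0416    0.0644    0.1236    0.1097    1.0458    0.1469]
  [  0.1236    0.1522    0.1004    0.1058    0.0683    1.0773]
Total output x = L · d:
  x_0 = 1.0782·70 + 0.1575·92 + 0.1556·15 + 0.1744·85 + 0.1626·94 + 0.1580·91 = 136.7873
  x_1 = 0.1046·70 + 1.1743·92 + 0.1851·15 + 0.0707·85 + 0.1157·94 + 0.1024·91 = 144.3343
  x_2 = 0.0427·70 + 0.1526·92 + 1.0571·15 + 0.1077·85 + 0.1064·94 + 0.0928·91 = 60.4865
  x_3 = 0.1499·70 + 0.1084·92 + 0.1384·15 + 1.1861·85 + 0.0554·94 + 0.1919·91 = 146.0194
  x_4 = 0.0416·70 + 0.0644·92 + 0.1236·15 + 0.1097·85 + 1.0458·94 + 0.1469·91 = 131.6905
  x_5 = 0.1236·70 + 0.1522·92 + 0.1004·15 + 0.1058·85 + 0.0683·94 + 1.0773·91 = 137.6088

L[5,2] = 0.1004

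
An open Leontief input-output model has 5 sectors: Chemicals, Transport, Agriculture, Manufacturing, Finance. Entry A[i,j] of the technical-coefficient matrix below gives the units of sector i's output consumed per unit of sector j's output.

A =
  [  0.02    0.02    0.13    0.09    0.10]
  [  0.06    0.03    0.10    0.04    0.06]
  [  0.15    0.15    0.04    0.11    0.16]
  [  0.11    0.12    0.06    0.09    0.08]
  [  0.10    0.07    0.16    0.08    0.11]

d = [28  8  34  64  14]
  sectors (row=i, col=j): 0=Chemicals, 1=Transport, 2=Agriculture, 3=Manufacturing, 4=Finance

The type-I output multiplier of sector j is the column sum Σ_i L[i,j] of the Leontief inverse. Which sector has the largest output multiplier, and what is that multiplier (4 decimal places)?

Form M = I − A:
  [  0.98   -0.02   -0.13   -0.09   -0.10]
  [ -0.06    0.97   -0.10   -0.04   -0.06]
  [ -0.15   -0.15    0.96   -0.11   -0.16]
  [ -0.11   -0.12   -0.06    0.91   -0.08]
  [ -0.10   -0.07   -0.16   -0.08    0.89]
Leontief inverse L = M⁻¹:
  [  1.0904    0.0841    0.1953    0.1507    0.1768]
  [  0.1114    1.0763    0.1527    0.0874    0.1204]
  [  0.2401    0.2272    1.1547    0.1968    0.2676]
  [  0.1791    0.1804    0.1422    1.1560    0.1618]
  [  0.1905    0.1512    0.2543    0.1631    1.2156]
Total output x = L · d:
  x_0 = 1.0904·28 + 0.0841·8 + 0.1953·34 + 0.1507·64 + 0.1768·14 = 49.9652
  x_1 = 0.1114·28 + 1.0763·8 + 0.1527·34 + 0.0874·64 + 0.1204·14 = 24.1986
  x_2 = 0.2401·28 + 0.2272·8 + 1.1547·34 + 0.1968·64 + 0.2676·14 = 64.1432
  x_3 = 0.1791·28 + 0.1804·8 + 0.1422·34 + 1.1560·64 + 0.1618·14 = 87.5389
  x_4 = 0.1905·28 + 0.1512·8 + 0.2543·34 + 0.1631·64 + 1.2156·14 = 42.6477
Output multipliers (column sums of L):
  Chemicals: 1.8114
  Transport: 1.7191
  Agriculture: 1.8994
  Manufacturing: 1.7539
  Finance: 1.9421

Finance (1.9421)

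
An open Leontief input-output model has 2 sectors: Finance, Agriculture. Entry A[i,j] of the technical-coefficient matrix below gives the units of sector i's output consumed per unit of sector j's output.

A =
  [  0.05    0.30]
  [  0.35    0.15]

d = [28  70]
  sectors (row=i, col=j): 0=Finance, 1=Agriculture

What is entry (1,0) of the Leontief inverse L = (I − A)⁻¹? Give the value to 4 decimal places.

L[1,0] = 0.4982

Form M = I − A:
  [  0.95   -0.30]
  [ -0.35    0.85]
Leontief inverse L = M⁻¹:
  [  1.2100    0.4270]
  [  0.4982    1.3523]
Total output x = L · d:
  x_0 = 1.2100·28 + 0.4270·70 = 63.7722
  x_1 = 0.4982·28 + 1.3523·70 = 108.6121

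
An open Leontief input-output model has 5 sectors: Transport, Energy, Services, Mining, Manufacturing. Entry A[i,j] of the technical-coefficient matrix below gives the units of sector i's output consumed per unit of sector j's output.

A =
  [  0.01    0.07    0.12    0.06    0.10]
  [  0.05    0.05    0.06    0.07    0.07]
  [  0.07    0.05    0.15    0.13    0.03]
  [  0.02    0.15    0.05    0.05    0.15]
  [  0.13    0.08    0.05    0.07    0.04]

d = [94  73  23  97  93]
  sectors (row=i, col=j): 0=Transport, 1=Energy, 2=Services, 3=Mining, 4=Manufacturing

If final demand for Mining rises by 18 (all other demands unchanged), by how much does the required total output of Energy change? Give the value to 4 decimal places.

1.9247

Form M = I − A:
  [  0.99   -0.07   -0.12   -0.06   -0.10]
  [ -0.05    0.95   -0.06   -0.07   -0.07]
  [ -0.07   -0.05    0.85   -0.13   -0.03]
  [ -0.02   -0.15   -0.05    0.95   -0.15]
  [ -0.13   -0.08   -0.05   -0.07    0.96]
Leontief inverse L = M⁻¹:
  [  1.0485    0.1151    0.1708    0.1084    0.1399]
  [  0.0784    1.0896    0.1006    0.1069    0.1075]
  [  0.1065    0.1087    1.2153    0.1874    0.0863]
  [  0.0651    0.2002    0.0996    1.0996    0.1963]
  [  0.1588    0.1267    0.1021    0.1135    1.0884]
Total output x = L · d:
  x_0 = 1.0485·94 + 0.1151·73 + 0.1708·23 + 0.1084·97 + 0.1399·93 = 134.4197
  x_1 = 0.0784·94 + 1.0896·73 + 0.1006·23 + 0.1069·97 + 0.1075·93 = 109.5954
  x_2 = 0.1065·94 + 0.1087·73 + 1.2153·23 + 0.1874·97 + 0.0863·93 = 72.0992
  x_3 = 0.0651·94 + 0.2002·73 + 0.0996·23 + 1.0996·97 + 0.1963·93 = 147.9428
  x_4 = 0.1588·94 + 0.1267·73 + 0.1021·23 + 0.1135·97 + 1.0884·93 = 138.7533
Δx_1 = L[1,3] · Δd_3 = 0.1069 · 18 = 1.9247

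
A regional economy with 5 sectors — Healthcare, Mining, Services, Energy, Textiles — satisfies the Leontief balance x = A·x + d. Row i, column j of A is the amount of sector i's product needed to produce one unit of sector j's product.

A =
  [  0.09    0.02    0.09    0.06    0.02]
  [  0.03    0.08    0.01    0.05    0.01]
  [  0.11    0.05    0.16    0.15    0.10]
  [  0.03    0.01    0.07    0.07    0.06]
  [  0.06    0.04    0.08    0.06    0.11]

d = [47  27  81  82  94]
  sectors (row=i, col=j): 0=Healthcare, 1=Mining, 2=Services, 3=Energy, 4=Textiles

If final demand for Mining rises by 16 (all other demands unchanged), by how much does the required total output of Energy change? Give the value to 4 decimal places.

0.3650

Form M = I − A:
  [  0.91   -0.02   -0.09   -0.06   -0.02]
  [ -0.03    0.92   -0.01   -0.05   -0.01]
  [ -0.11   -0.05    0.84   -0.15   -0.10]
  [ -0.03   -0.01   -0.07    0.93   -0.06]
  [ -0.06   -0.04   -0.08   -0.06    0.89]
Leontief inverse L = M⁻¹:
  [  1.1226    0.0348    0.1334    0.0989    0.0473]
  [  0.0425    1.0909    0.0251    0.0668    0.0205]
  [  0.1710    0.0807    1.2438    0.2263    0.1598]
  [  0.0558    0.0228    0.1065    1.1029    0.0878]
  [  0.0967    0.0602    0.1291    0.1044    1.1480]
Total output x = L · d:
  x_0 = 1.1226·47 + 0.0348·27 + 0.1334·81 + 0.0989·82 + 0.0473·94 = 77.0574
  x_1 = 0.0425·47 + 1.0909·27 + 0.0251·81 + 0.0668·82 + 0.0205·94 = 40.8873
  x_2 = 0.1710·47 + 0.0807·27 + 1.2438·81 + 0.2263·82 + 0.1598·94 = 144.5416
  x_3 = 0.0558·47 + 0.0228·27 + 0.1065·81 + 1.1029·82 + 0.0878·94 = 110.5638
  x_4 = 0.0967·47 + 0.0602·27 + 0.1291·81 + 0.1044·82 + 1.1480·94 = 133.0967
Δx_3 = L[3,1] · Δd_1 = 0.0228 · 16 = 0.3650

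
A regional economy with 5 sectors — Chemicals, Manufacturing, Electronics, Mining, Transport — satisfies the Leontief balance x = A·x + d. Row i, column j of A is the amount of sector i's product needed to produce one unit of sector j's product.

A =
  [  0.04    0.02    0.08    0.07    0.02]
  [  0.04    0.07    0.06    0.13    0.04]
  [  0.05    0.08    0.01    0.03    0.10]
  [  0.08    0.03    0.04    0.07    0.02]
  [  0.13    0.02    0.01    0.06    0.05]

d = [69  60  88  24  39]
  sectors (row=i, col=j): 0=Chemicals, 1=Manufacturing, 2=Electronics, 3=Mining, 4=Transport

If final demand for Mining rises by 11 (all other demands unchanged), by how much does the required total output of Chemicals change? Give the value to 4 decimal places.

0.9882

Form M = I − A:
  [  0.96   -0.02   -0.08   -0.07   -0.02]
  [ -0.04    0.93   -0.06   -0.13   -0.04]
  [ -0.05   -0.08    0.99   -0.03   -0.10]
  [ -0.08   -0.03   -0.04    0.93   -0.02]
  [ -0.13   -0.02   -0.01   -0.06    0.95]
Leontief inverse L = M⁻¹:
  [  1.0601    0.0343    0.0917    0.0898    0.0353]
  [  0.0712    1.0902    0.0791    0.1641    0.0592]
  [  0.0779    0.0943    1.0257    0.0595    0.1148]
  [  0.1001    0.0429    0.0552    1.0927    0.0327]
  [  0.1537    0.0314    0.0285    0.0854    1.0620]
Total output x = L · d:
  x_0 = 1.0601·69 + 0.0343·60 + 0.0917·88 + 0.0898·24 + 0.0353·39 = 86.8168
  x_1 = 0.0712·69 + 1.0902·60 + 0.0791·88 + 0.1641·24 + 0.0592·39 = 83.5287
  x_2 = 0.0779·69 + 0.0943·60 + 1.0257·88 + 0.0595·24 + 0.1148·39 = 107.1964
  x_3 = 0.1001·69 + 0.0429·60 + 0.0552·88 + 1.0927·24 + 0.0327·39 = 41.8369
  x_4 = 0.1537·69 + 0.0314·60 + 0.0285·88 + 0.0854·24 + 1.0620·39 = 58.4620
Δx_0 = L[0,3] · Δd_3 = 0.0898 · 11 = 0.9882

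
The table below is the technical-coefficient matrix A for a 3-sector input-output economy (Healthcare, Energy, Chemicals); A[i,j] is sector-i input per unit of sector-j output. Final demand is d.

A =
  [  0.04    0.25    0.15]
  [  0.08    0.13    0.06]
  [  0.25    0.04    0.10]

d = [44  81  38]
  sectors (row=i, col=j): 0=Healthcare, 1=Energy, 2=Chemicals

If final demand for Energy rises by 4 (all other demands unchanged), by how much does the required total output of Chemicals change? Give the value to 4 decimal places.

0.5811

Form M = I − A:
  [  0.96   -0.25   -0.15]
  [ -0.08    0.87   -0.06]
  [ -0.25   -0.04    0.90]
Leontief inverse L = M⁻¹:
  [  1.1239    0.3326    0.2095]
  [  0.1253    1.1900    0.1002]
  [  0.3178    0.1453    1.1738]
Total output x = L · d:
  x_0 = 1.1239·44 + 0.3326·81 + 0.2095·38 = 84.3551
  x_1 = 0.1253·44 + 1.1900·81 + 0.1002·38 = 105.7121
  x_2 = 0.3178·44 + 0.1453·81 + 1.1738·38 = 70.3525
Δx_2 = L[2,1] · Δd_1 = 0.1453 · 4 = 0.5811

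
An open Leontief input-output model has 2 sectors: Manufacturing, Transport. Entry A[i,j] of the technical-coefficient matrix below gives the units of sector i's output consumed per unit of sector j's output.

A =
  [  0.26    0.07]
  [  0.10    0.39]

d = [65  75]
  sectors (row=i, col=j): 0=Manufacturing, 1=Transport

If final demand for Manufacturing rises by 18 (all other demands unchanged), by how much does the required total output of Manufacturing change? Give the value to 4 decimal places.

Form M = I − A:
  [  0.74   -0.07]
  [ -0.10    0.61]
Leontief inverse L = M⁻¹:
  [  1.3726    0.1575]
  [  0.2250    1.6652]
Total output x = L · d:
  x_0 = 1.3726·65 + 0.1575·75 = 101.0351
  x_1 = 0.2250·65 + 1.6652·75 = 139.5140
Δx_0 = L[0,0] · Δd_0 = 1.3726 · 18 = 24.7075

24.7075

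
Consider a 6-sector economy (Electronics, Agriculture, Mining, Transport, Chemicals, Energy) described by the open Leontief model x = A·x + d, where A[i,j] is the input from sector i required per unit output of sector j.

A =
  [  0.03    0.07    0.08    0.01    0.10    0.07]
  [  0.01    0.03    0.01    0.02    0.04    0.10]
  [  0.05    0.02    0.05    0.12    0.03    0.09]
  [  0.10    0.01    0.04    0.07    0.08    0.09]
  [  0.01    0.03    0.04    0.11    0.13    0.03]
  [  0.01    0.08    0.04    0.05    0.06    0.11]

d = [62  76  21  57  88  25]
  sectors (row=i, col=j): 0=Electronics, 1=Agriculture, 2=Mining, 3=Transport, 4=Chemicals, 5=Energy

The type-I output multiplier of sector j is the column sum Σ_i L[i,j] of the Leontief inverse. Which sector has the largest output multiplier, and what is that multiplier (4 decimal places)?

Form M = I − A:
  [  0.97   -0.07   -0.08   -0.01   -0.10   -0.07]
  [ -0.01    0.97   -0.01   -0.02   -0.04   -0.10]
  [ -0.05   -0.02    0.95   -0.12   -0.03   -0.09]
  [ -0.10   -0.01   -0.04    0.93   -0.08   -0.09]
  [ -0.01   -0.03   -0.04   -0.11    0.87   -0.03]
  [ -0.01   -0.08   -0.04   -0.05   -0.06    0.89]
Leontief inverse L = M⁻¹:
  [  1.0448    0.0916    0.1016    0.0489    0.1401    0.1124]
  [  0.0180    1.0456    0.0222    0.0399    0.0634    0.1273]
  [  0.0741    0.0427    1.0747    0.1562    0.0714    0.1375]
  [  0.1210    0.0369    0.0685    1.1089    0.1294    0.1371]
  [  0.0322    0.0473    0.0621    0.1522    1.1762    0.0692]
  [  0.0257    0.1022    0.0595    0.0837    0.0970    1.1548]
Total output x = L · d:
  x_0 = 1.0448·62 + 0.0916·76 + 0.1016·21 + 0.0489·57 + 0.1401·88 + 0.1124·25 = 91.7946
  x_1 = 0.0180·62 + 1.0456·76 + 0.0222·21 + 0.0399·57 + 0.0634·88 + 0.1273·25 = 92.0767
  x_2 = 0.0741·62 + 0.0427·76 + 1.0747·21 + 0.1562·57 + 0.0714·88 + 0.1375·25 = 49.0289
  x_3 = 0.1210·62 + 0.0369·76 + 0.0685·21 + 1.1089·57 + 0.1294·88 + 0.1371·25 = 89.7597
  x_4 = 0.0322·62 + 0.0473·76 + 0.0621·21 + 0.1522·57 + 1.1762·88 + 0.0692·25 = 120.8030
  x_5 = 0.0257·62 + 0.1022·76 + 0.0595·21 + 0.0837·57 + 0.0970·88 + 1.1548·25 = 52.7881
Output multipliers (column sums of L):
  Electronics: 1.3157
  Agriculture: 1.3661
  Mining: 1.3886
  Transport: 1.5898
  Chemicals: 1.6774
  Energy: 1.7383

Energy (1.7383)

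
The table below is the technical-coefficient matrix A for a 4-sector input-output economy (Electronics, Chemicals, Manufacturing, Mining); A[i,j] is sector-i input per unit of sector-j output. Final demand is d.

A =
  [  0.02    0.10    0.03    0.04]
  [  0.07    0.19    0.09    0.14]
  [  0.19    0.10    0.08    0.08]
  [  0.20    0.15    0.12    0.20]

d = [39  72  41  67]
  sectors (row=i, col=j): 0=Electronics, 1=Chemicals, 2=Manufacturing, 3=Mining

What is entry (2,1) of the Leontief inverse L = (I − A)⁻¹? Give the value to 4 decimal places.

L[2,1] = 0.2036

Form M = I − A:
  [  0.98   -0.10   -0.03   -0.04]
  [ -0.07    0.81   -0.09   -0.14]
  [ -0.19   -0.10    0.92   -0.08]
  [ -0.20   -0.15   -0.12    0.80]
Leontief inverse L = M⁻¹:
  [  1.0608    0.1544    0.0609    0.0862]
  [  0.1801    1.3254    0.1692    0.2579]
  [  0.2682    0.2036    1.1368    0.1627]
  [  0.3392    0.3177    0.2175    1.3443]
Total output x = L · d:
  x_0 = 1.0608·39 + 0.1544·72 + 0.0609·41 + 0.0862·67 = 60.7646
  x_1 = 0.1801·39 + 1.3254·72 + 0.1692·41 + 0.2579·67 = 126.6694
  x_2 = 0.2682·39 + 0.2036·72 + 1.1368·41 + 0.1627·67 = 82.6294
  x_3 = 0.3392·39 + 0.3177·72 + 0.2175·41 + 1.3443·67 = 135.0861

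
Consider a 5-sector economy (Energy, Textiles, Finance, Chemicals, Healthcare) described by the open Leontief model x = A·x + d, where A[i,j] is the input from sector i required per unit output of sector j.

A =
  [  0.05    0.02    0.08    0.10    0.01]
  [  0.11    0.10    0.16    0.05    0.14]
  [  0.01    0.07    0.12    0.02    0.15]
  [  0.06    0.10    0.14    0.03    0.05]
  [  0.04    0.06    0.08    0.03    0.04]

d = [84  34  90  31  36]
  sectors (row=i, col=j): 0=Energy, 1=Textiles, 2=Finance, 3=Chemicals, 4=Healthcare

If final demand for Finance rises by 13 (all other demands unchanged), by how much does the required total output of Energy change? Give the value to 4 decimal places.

1.6752

Form M = I − A:
  [  0.95   -0.02   -0.08   -0.10   -0.01]
  [ -0.11    0.90   -0.16   -0.05   -0.14]
  [ -0.01   -0.07    0.88   -0.02   -0.15]
  [ -0.06   -0.10   -0.14    0.97   -0.05]
  [ -0.04   -0.06   -0.08   -0.03    0.96]
Leontief inverse L = M⁻¹:
  [  1.0690    0.0497    0.1289    0.1168    0.0446]
  [  0.1515    1.1586    0.2579    0.0873    0.2154]
  [  0.0364    0.1110    1.1848    0.0402    0.2038]
  [  0.0901    0.1431    0.2121    1.0554    0.1099]
  [  0.0599    0.0882    0.1268    0.0467    1.0774]
Total output x = L · d:
  x_0 = 1.0690·84 + 0.0497·34 + 0.1289·90 + 0.1168·31 + 0.0446·36 = 108.3113
  x_1 = 0.1515·84 + 1.1586·34 + 0.2579·90 + 0.0873·31 + 0.2154·36 = 85.7850
  x_2 = 0.0364·84 + 0.1110·34 + 1.1848·90 + 0.0402·31 + 0.2038·36 = 122.0493
  x_3 = 0.0901·84 + 0.1431·34 + 0.2121·90 + 1.0554·31 + 0.1099·36 = 68.1937
  x_4 = 0.0599·84 + 0.0882·34 + 0.1268·90 + 0.0467·31 + 1.0774·36 = 59.6764
Δx_0 = L[0,2] · Δd_2 = 0.1289 · 13 = 1.6752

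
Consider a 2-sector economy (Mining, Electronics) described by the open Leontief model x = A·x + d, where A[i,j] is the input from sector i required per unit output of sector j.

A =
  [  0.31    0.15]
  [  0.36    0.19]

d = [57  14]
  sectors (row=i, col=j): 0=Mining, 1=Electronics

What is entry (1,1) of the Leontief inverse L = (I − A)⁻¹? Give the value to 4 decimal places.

L[1,1] = 1.3666

Form M = I − A:
  [  0.69   -0.15]
  [ -0.36    0.81]
Leontief inverse L = M⁻¹:
  [  1.6043    0.2971]
  [  0.7130    1.3666]
Total output x = L · d:
  x_0 = 1.6043·57 + 0.2971·14 = 95.6031
  x_1 = 0.7130·57 + 1.3666·14 = 59.7742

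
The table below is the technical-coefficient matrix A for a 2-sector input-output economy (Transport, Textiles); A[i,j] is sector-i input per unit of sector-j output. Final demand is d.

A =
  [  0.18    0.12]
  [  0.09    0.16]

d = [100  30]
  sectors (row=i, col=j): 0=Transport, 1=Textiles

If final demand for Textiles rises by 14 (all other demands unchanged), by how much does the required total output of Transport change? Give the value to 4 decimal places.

Form M = I − A:
  [  0.82   -0.12]
  [ -0.09    0.84]
Leontief inverse L = M⁻¹:
  [  1.2389    0.1770]
  [  0.1327    1.2094]
Total output x = L · d:
  x_0 = 1.2389·100 + 0.1770·30 = 129.2035
  x_1 = 0.1327·100 + 1.2094·30 = 49.5575
Δx_0 = L[0,1] · Δd_1 = 0.1770 · 14 = 2.4779

2.4779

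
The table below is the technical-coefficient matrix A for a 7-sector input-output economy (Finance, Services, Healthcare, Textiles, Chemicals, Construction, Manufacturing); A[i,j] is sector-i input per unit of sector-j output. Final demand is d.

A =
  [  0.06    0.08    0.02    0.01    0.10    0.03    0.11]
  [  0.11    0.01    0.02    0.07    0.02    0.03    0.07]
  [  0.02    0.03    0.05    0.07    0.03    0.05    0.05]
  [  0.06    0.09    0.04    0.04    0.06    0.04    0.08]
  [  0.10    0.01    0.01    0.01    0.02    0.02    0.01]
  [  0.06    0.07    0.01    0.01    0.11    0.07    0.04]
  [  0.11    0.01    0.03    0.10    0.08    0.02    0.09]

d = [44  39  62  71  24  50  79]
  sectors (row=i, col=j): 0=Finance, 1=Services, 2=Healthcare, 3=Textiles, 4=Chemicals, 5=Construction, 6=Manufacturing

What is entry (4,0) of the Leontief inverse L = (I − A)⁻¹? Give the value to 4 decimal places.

Form M = I − A:
  [  0.94   -0.08   -0.02   -0.01   -0.10   -0.03   -0.11]
  [ -0.11    0.99   -0.02   -0.07   -0.02   -0.03   -0.07]
  [ -0.02   -0.03    0.95   -0.07   -0.03   -0.05   -0.05]
  [ -0.06   -0.09   -0.04    0.96   -0.06   -0.04   -0.08]
  [ -0.10   -0.01   -0.01   -0.01    0.98   -0.02   -0.01]
  [ -0.06   -0.07   -0.01   -0.01   -0.11    0.93   -0.04]
  [ -0.11   -0.01   -0.03   -0.10   -0.08   -0.02    0.91]
Leontief inverse L = M⁻¹:
  [  1.1143    0.1010    0.0340    0.0392    0.1371    0.0489    0.1514]
  [  0.1500    1.0367    0.0335    0.0922    0.0575    0.0477    0.1105]
  [  0.0544    0.0511    1.0626    0.0915    0.0589    0.0675    0.0805]
  [  0.1116    0.1145    0.0554    1.0697    0.0978    0.0610    0.1231]
  [  0.1208    0.0249    0.0161    0.0187    1.0408    0.0294    0.0318]
  [  0.1063    0.0911    0.0207    0.0297    0.1433    1.0887    0.0730]
  [  0.1633    0.0421    0.0475    0.1286    0.1245    0.0419    1.1390]
Total output x = L · d:
  x_0 = 1.1143·44 + 0.1010·39 + 0.0340·62 + 0.0392·71 + 0.1371·24 + 0.0489·50 + 0.1514·79 = 75.5533
  x_1 = 0.1500·44 + 1.0367·39 + 0.0335·62 + 0.0922·71 + 0.0575·24 + 0.0477·50 + 0.1105·79 = 68.1490
  x_2 = 0.0544·44 + 0.0511·39 + 1.0626·62 + 0.0915·71 + 0.0589·24 + 0.0675·50 + 0.0805·79 = 87.9112
  x_3 = 0.1116·44 + 0.1145·39 + 0.0554·62 + 1.0697·71 + 0.0978·24 + 0.0610·50 + 0.1231·79 = 103.8802
  x_4 = 0.1208·44 + 0.0249·39 + 0.0161·62 + 0.0187·71 + 1.0408·24 + 0.0294·50 + 0.0318·79 = 37.5710
  x_5 = 0.1063·44 + 0.0911·39 + 0.0207·62 + 0.0297·71 + 0.1433·24 + 1.0887·50 + 0.0730·79 = 75.2613
  x_6 = 0.1633·44 + 0.0421·39 + 0.0475·62 + 0.1286·71 + 0.1245·24 + 0.0419·50 + 1.1390·79 = 115.9655

L[4,0] = 0.1208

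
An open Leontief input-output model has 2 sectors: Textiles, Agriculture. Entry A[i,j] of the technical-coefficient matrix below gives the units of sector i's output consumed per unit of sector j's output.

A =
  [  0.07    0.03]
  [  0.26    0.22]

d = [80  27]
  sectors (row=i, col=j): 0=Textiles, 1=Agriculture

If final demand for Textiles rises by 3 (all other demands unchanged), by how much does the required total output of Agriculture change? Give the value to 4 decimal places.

1.0870

Form M = I − A:
  [  0.93   -0.03]
  [ -0.26    0.78]
Leontief inverse L = M⁻¹:
  [  1.0870    0.0418]
  [  0.3623    1.2960]
Total output x = L · d:
  x_0 = 1.0870·80 + 0.0418·27 = 88.0853
  x_1 = 0.3623·80 + 1.2960·27 = 63.9771
Δx_1 = L[1,0] · Δd_0 = 0.3623 · 3 = 1.0870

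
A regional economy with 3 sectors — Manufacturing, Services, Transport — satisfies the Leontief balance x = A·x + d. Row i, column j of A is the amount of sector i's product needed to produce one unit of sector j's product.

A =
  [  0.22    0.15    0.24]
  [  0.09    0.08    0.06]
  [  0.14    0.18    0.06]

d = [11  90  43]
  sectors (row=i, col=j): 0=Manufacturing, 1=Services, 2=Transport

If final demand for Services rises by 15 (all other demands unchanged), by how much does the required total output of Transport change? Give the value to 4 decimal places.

3.9215

Form M = I − A:
  [  0.78   -0.15   -0.24]
  [ -0.09    0.92   -0.06]
  [ -0.14   -0.18    0.94]
Leontief inverse L = M⁻¹:
  [  1.3833    0.2984    0.3722]
  [  0.1506    1.1332    0.1108]
  [  0.2349    0.2614    1.1405]
Total output x = L · d:
  x_0 = 1.3833·11 + 0.2984·90 + 0.3722·43 = 58.0744
  x_1 = 0.1506·11 + 1.1332·90 + 0.1108·43 = 108.4086
  x_2 = 0.2349·11 + 0.2614·90 + 1.1405·43 = 75.1531
Δx_2 = L[2,1] · Δd_1 = 0.2614 · 15 = 3.9215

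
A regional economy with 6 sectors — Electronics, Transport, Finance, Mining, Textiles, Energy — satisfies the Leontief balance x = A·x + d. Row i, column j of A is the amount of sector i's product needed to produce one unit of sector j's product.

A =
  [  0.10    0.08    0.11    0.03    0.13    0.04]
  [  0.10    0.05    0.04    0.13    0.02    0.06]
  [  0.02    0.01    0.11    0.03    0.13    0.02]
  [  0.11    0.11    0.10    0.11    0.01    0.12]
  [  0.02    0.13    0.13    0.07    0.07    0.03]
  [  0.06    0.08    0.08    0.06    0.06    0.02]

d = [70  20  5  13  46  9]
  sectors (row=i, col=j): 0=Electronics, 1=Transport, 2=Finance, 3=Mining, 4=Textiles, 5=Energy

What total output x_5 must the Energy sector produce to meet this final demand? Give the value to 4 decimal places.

Form M = I − A:
  [  0.90   -0.08   -0.11   -0.03   -0.13   -0.04]
  [ -0.10    0.95   -0.04   -0.13   -0.02   -0.06]
  [ -0.02   -0.01    0.89   -0.03   -0.13   -0.02]
  [ -0.11   -0.11   -0.10    0.89   -0.01   -0.12]
  [ -0.02   -0.13   -0.13   -0.07    0.93   -0.03]
  [ -0.06   -0.08   -0.08   -0.06   -0.06    0.98]
Leontief inverse L = M⁻¹:
  [  1.1513    0.1424    0.1941    0.0868    0.1970    0.0763]
  [  0.1559    1.1060    0.1087    0.1827    0.0692    0.1008]
  [  0.0463    0.0511    1.1682    0.0649    0.1743    0.0421]
  [  0.1814    0.1790    0.1898    1.1799    0.0793    0.1691]
  [  0.0700    0.1823    0.2015    0.1287    1.1229    0.0683]
  [  0.1024    0.1253    0.1401    0.1056    0.1055    1.0513]
Total output x = L · d:
  x_0 = 1.1513·70 + 0.1424·20 + 0.1941·5 + 0.0868·13 + 0.1970·46 + 0.0763·9 = 95.2886
  x_1 = 0.1559·70 + 1.1060·20 + 0.1087·5 + 0.1827·13 + 0.0692·46 + 0.1008·9 = 40.0438
  x_2 = 0.0463·70 + 0.0511·20 + 1.1682·5 + 0.0649·13 + 0.1743·46 + 0.0421·9 = 19.3412
  x_3 = 0.1814·70 + 0.1790·20 + 0.1898·5 + 1.1799·13 + 0.0793·46 + 0.1691·9 = 37.7339
  x_4 = 0.0700·70 + 0.1823·20 + 0.2015·5 + 0.1287·13 + 1.1229·46 + 0.0683·9 = 63.4936
  x_5 = 0.1024·70 + 0.1253·20 + 0.1401·5 + 0.1056·13 + 0.1055·46 + 1.0513·9 = 26.0630

26.0630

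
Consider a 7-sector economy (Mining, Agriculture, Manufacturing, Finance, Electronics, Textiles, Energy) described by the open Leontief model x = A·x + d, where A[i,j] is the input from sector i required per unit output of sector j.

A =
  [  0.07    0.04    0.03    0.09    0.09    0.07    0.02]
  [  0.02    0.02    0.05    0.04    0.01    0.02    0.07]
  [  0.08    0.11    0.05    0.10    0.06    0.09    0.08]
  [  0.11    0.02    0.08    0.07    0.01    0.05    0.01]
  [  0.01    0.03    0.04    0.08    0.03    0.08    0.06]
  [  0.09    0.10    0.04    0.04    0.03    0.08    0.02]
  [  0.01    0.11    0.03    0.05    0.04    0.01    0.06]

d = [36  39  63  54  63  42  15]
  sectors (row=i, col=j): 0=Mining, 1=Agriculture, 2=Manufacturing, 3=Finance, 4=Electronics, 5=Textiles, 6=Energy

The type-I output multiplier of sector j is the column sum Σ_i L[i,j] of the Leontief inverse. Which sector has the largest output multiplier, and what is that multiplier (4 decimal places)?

Form M = I − A:
  [  0.93   -0.04   -0.03   -0.09   -0.09   -0.07   -0.02]
  [ -0.02    0.98   -0.05   -0.04   -0.01   -0.02   -0.07]
  [ -0.08   -0.11    0.95   -0.10   -0.06   -0.09   -0.08]
  [ -0.11   -0.02   -0.08    0.93   -0.01   -0.05   -0.01]
  [ -0.01   -0.03   -0.04   -0.08    0.97   -0.08   -0.06]
  [ -0.09   -0.10   -0.04   -0.04   -0.03    0.92   -0.02]
  [ -0.01   -0.11   -0.03   -0.05   -0.04   -0.01    0.94]
Leontief inverse L = M⁻¹:
  [  1.1104    0.0747    0.0612    0.1342    0.1142    0.1098    0.0455]
  [  0.0409    1.0455    0.0672    0.0646    0.0242    0.0390    0.0875]
  [  0.1316    0.1613    1.0920    0.1573    0.0922    0.1382    0.1182]
  [  0.1512    0.0546    0.1076    1.1125    0.0368    0.0872    0.0325]
  [  0.0431    0.0638    0.0655    0.1132    1.0475    0.1092    0.0816]
  [  0.1275    0.1354    0.0687    0.0808    0.0547    1.1160    0.0467]
  [  0.0320    0.1353    0.0526    0.0789    0.0541    0.0313    1.0840]
Total output x = L · d:
  x_0 = 1.1104·36 + 0.0747·39 + 0.0612·63 + 0.1342·54 + 0.1142·63 + 0.1098·42 + 0.0455·15 = 66.4807
  x_1 = 0.0409·36 + 1.0455·39 + 0.0672·63 + 0.0646·54 + 0.0242·63 + 0.0390·42 + 0.0875·15 = 54.4410
  x_2 = 0.1316·36 + 0.1613·39 + 1.0920·63 + 0.1573·54 + 0.0922·63 + 0.1382·42 + 0.1182·15 = 101.7078
  x_3 = 0.1512·36 + 0.0546·39 + 0.1076·63 + 1.1125·54 + 0.0368·63 + 0.0872·42 + 0.0325·15 = 80.8904
  x_4 = 0.0431·36 + 0.0638·39 + 0.0655·63 + 0.1132·54 + 1.0475·63 + 0.1092·42 + 0.0816·15 = 86.0858
  x_5 = 0.1275·36 + 0.1354·39 + 0.0687·63 + 0.0808·54 + 0.0547·63 + 1.1160·42 + 0.0467·15 = 69.5800
  x_6 = 0.0320·36 + 0.1353·39 + 0.0526·63 + 0.0789·54 + 0.0541·63 + 0.0313·42 + 1.0840·15 = 34.9876
Output multipliers (column sums of L):
  Mining: 1.6367
  Agriculture: 1.6707
  Manufacturing: 1.5147
  Finance: 1.7414
  Electronics: 1.4238
  Textiles: 1.6307
  Energy: 1.4961

Finance (1.7414)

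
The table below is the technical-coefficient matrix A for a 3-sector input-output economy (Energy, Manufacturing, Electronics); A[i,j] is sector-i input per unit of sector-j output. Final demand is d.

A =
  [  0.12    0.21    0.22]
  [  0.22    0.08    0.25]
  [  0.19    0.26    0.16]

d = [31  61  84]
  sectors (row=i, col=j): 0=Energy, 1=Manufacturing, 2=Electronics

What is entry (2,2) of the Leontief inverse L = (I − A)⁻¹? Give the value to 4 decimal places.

Form M = I − A:
  [  0.88   -0.21   -0.22]
  [ -0.22    0.92   -0.25]
  [ -0.19   -0.26    0.84]
Leontief inverse L = M⁻¹:
  [  1.3532    0.4466    0.4873]
  [  0.4441    1.3334    0.5132]
  [  0.4436    0.5137    1.4595]
Total output x = L · d:
  x_0 = 1.3532·31 + 0.4466·61 + 0.4873·84 = 110.1309
  x_1 = 0.4441·31 + 1.3334·61 + 0.5132·84 = 138.2077
  x_2 = 0.4436·31 + 0.5137·61 + 1.4595·84 = 167.6891

L[2,2] = 1.4595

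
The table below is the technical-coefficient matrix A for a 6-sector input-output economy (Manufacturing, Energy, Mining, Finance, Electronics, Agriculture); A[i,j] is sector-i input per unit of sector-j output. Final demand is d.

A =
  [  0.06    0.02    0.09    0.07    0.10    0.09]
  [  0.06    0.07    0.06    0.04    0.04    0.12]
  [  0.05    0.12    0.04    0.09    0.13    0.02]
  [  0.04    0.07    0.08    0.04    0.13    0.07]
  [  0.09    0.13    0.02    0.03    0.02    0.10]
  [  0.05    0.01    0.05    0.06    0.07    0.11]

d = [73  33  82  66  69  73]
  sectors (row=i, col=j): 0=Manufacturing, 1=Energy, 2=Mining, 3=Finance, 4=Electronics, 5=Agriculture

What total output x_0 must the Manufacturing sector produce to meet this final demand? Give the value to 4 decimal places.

122.5434

Form M = I − A:
  [  0.94   -0.02   -0.09   -0.07   -0.10   -0.09]
  [ -0.06    0.93   -0.06   -0.04   -0.04   -0.12]
  [ -0.05   -0.12    0.96   -0.09   -0.13   -0.02]
  [ -0.04   -0.07   -0.08    0.96   -0.13   -0.07]
  [ -0.09   -0.13   -0.02   -0.03    0.98   -0.10]
  [ -0.05   -0.01   -0.05   -0.06   -0.07    0.89]
Leontief inverse L = M⁻¹:
  [  1.1030    0.0722    0.1282    0.1098    0.1578    0.1505]
  [  0.0974    1.1101    0.0960    0.0763    0.0908    0.1779]
  [  0.0965    0.1777    1.0809    0.1271    0.1837    0.0886]
  [  0.0845    0.1248    0.1163    1.0779    0.1816    0.1332]
  [  0.1274    0.1662    0.0584    0.0652    1.0681    0.1617]
  [  0.0842    0.0480    0.0814    0.0920    0.1165    1.1607]
Total output x = L · d:
  x_0 = 1.1030·73 + 0.0722·33 + 0.1282·82 + 0.1098·66 + 0.1578·69 + 0.1505·73 = 122.5434
  x_1 = 0.0974·73 + 1.1101·33 + 0.0960·82 + 0.0763·66 + 0.0908·69 + 0.1779·73 = 75.9041
  x_2 = 0.0965·73 + 0.1777·33 + 1.0809·82 + 0.1271·66 + 0.1837·69 + 0.0886·73 = 129.0734
  x_3 = 0.0845·73 + 0.1248·33 + 0.1163·82 + 1.0779·66 + 0.1816·69 + 0.1332·73 = 113.2172
  x_4 = 0.1274·73 + 0.1662·33 + 0.0584·82 + 0.0652·66 + 1.0681·69 + 0.1617·73 = 109.3869
  x_5 = 0.0842·73 + 0.0480·33 + 0.0814·82 + 0.0920·66 + 0.1165·69 + 1.1607·73 = 113.2472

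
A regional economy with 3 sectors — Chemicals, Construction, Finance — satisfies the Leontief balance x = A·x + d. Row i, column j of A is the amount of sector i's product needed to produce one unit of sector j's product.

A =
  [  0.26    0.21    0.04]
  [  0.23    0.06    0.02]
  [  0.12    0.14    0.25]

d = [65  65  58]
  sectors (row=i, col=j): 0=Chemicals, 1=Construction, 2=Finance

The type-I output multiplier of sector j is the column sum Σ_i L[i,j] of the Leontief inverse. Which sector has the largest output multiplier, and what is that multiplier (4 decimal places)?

Chemicals (2.1423)

Form M = I − A:
  [  0.74   -0.21   -0.04]
  [ -0.23    0.94   -0.02]
  [ -0.12   -0.14    0.75]
Leontief inverse L = M⁻¹:
  [  1.4718    0.3419    0.0876]
  [  0.3666    1.1532    0.0503]
  [  0.3039    0.2700    1.3567]
Total output x = L · d:
  x_0 = 1.4718·65 + 0.3419·65 + 0.0876·58 = 122.9701
  x_1 = 0.3666·65 + 1.1532·65 + 0.0503·58 = 101.7053
  x_2 = 0.3039·65 + 0.2700·65 + 1.3567·58 = 115.9935
Output multipliers (column sums of L):
  Chemicals: 2.1423
  Construction: 1.7650
  Finance: 1.4947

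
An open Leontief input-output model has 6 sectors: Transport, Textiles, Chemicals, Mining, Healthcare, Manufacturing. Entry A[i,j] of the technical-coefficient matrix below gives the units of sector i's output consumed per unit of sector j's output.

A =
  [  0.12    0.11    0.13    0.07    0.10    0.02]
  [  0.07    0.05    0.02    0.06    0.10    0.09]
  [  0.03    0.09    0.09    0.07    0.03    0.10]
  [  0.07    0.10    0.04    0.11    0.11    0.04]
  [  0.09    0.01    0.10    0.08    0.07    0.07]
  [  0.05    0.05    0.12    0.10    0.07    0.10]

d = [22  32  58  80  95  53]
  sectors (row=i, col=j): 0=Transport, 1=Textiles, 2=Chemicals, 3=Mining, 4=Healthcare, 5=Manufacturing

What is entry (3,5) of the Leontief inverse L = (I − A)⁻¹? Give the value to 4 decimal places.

Form M = I − A:
  [  0.88   -0.11   -0.13   -0.07   -0.10   -0.02]
  [ -0.07    0.95   -0.02   -0.06   -0.10   -0.09]
  [ -0.03   -0.09    0.91   -0.07   -0.03   -0.10]
  [ -0.07   -0.10   -0.04    0.89   -0.11   -0.04]
  [ -0.09   -0.01   -0.10   -0.08    0.93   -0.07]
  [ -0.05   -0.05   -0.12   -0.10   -0.07    0.90]
Leontief inverse L = M⁻¹:
  [  1.1931    0.1805    0.2123    0.1487    0.1788    0.0887]
  [  0.1237    1.0964    0.0828    0.1201    0.1586    0.1393]
  [  0.0787    0.1410    1.1493    0.1316    0.0880    0.1562]
  [  0.1341    0.1570    0.1073    1.1804    0.1817    0.0972]
  [  0.1451    0.0664    0.1689    0.1445    1.1298    0.1229]
  [  0.1098    0.1123    0.1947    0.1749    0.1385    1.1650]
Total output x = L · d:
  x_0 = 1.1931·22 + 0.1805·32 + 0.2123·58 + 0.1487·80 + 0.1788·95 + 0.0887·53 = 77.9219
  x_1 = 0.1237·22 + 1.0964·32 + 0.0828·58 + 0.1201·80 + 0.1586·95 + 0.1393·53 = 74.6616
  x_2 = 0.0787·22 + 0.1410·32 + 1.1493·58 + 0.1316·80 + 0.0880·95 + 0.1562·53 = 100.0722
  x_3 = 0.1341·22 + 0.1570·32 + 0.1073·58 + 1.1804·80 + 0.1817·95 + 0.0972·53 = 131.0436
  x_4 = 0.1451·22 + 0.0664·32 + 0.1689·58 + 0.1445·80 + 1.1298·95 + 0.1229·53 = 140.5206
  x_5 = 0.1098·22 + 0.1123·32 + 0.1947·58 + 0.1749·80 + 0.1385·95 + 1.1650·53 = 106.1985

L[3,5] = 0.0972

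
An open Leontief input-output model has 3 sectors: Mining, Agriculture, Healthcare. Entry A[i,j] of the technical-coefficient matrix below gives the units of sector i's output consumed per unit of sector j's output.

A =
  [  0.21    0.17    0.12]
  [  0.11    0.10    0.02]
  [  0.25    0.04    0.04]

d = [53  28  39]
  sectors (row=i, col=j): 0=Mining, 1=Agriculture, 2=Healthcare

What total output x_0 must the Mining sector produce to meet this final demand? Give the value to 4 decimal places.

Form M = I − A:
  [  0.79   -0.17   -0.12]
  [ -0.11    0.90   -0.02]
  [ -0.25   -0.04    0.96]
Leontief inverse L = M⁻¹:
  [  1.3581    0.2643    0.1753]
  [  0.1740    1.1460    0.0456]
  [  0.3609    0.1166    1.0892]
Total output x = L · d:
  x_0 = 1.3581·53 + 0.2643·28 + 0.1753·39 = 86.2152
  x_1 = 0.1740·53 + 1.1460·28 + 0.0456·39 = 43.0901
  x_2 = 0.3609·53 + 0.1166·28 + 1.0892·39 = 64.8723

86.2152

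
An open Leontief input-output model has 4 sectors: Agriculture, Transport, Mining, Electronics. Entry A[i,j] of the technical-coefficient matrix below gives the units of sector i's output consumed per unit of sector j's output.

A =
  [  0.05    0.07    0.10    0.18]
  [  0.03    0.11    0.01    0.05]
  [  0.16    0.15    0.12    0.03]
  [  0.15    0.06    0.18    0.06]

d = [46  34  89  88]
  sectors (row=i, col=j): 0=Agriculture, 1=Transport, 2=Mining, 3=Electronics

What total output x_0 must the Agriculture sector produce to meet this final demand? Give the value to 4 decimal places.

Form M = I − A:
  [  0.95   -0.07   -0.10   -0.18]
  [ -0.03    0.89   -0.01   -0.05]
  [ -0.16   -0.15    0.88   -0.03]
  [ -0.15   -0.06   -0.18    0.94]
Leontief inverse L = M⁻¹:
  [  1.1224    0.1332    0.1756    0.2276]
  [  0.0529    1.1383    0.0336    0.0718]
  [  0.2207    0.2229    1.1828    0.0919]
  [  0.2247    0.1366    0.2567    1.1223]
Total output x = L · d:
  x_0 = 1.1224·46 + 0.1332·34 + 0.1756·89 + 0.2276·88 = 91.8166
  x_1 = 0.0529·46 + 1.1383·34 + 0.0336·89 + 0.0718·88 = 50.4436
  x_2 = 0.2207·46 + 0.2229·34 + 1.1828·89 + 0.0919·88 = 131.0851
  x_3 = 0.2247·46 + 0.1366·34 + 0.2567·89 + 1.1223·88 = 136.5898

91.8166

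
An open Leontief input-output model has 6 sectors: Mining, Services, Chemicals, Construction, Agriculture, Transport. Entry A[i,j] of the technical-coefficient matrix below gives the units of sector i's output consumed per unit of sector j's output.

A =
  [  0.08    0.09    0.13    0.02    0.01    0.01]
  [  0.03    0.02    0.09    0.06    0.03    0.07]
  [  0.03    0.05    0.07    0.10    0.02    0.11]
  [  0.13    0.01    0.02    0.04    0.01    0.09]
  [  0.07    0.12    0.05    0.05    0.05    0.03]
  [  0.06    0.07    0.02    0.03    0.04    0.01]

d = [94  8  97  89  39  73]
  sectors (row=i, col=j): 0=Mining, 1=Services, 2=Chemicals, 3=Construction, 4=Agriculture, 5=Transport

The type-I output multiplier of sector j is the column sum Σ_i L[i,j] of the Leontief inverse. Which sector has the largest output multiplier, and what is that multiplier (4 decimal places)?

Form M = I − A:
  [  0.92   -0.09   -0.13   -0.02   -0.01   -0.01]
  [ -0.03    0.98   -0.09   -0.06   -0.03   -0.07]
  [ -0.03   -0.05    0.93   -0.10   -0.02   -0.11]
  [ -0.13   -0.01   -0.02    0.96   -0.01   -0.09]
  [ -0.07   -0.12   -0.05   -0.05    0.95   -0.03]
  [ -0.06   -0.07   -0.02   -0.03   -0.04    0.99]
Leontief inverse L = M⁻¹:
  [  1.1079    0.1166    0.1693    0.0505    0.0213    0.0435]
  [  0.0590    1.0445    0.1154    0.0837    0.0410    0.0961]
  [  0.0681    0.0779    1.0999    0.1270    0.0336    0.1410]
  [  0.1608    0.0383    0.0523    1.0572    0.0196    0.1068]
  [  0.1037    0.1495    0.0891    0.0781    1.0637    0.0609]
  [  0.0818    0.0897    0.0458    0.0467    0.0484    1.0281]
Total output x = L · d:
  x_0 = 1.1079·94 + 0.1166·8 + 0.1693·97 + 0.0505·89 + 0.0213·39 + 0.0435·73 = 129.9911
  x_1 = 0.0590·94 + 1.0445·8 + 0.1154·97 + 0.0837·89 + 0.0410·39 + 0.0961·73 = 41.1578
  x_2 = 0.0681·94 + 0.0779·8 + 1.0999·97 + 0.1270·89 + 0.0336·39 + 0.1410·73 = 136.6192
  x_3 = 0.1608·94 + 0.0383·8 + 0.0523·97 + 1.0572·89 + 0.0196·39 + 0.1068·73 = 123.1485
  x_4 = 0.1037·94 + 0.1495·8 + 0.0891·97 + 0.0781·89 + 1.0637·39 + 0.0609·73 = 72.4685
  x_5 = 0.0818·94 + 0.0897·8 + 0.0458·97 + 0.0467·89 + 0.0484·39 + 1.0281·73 = 93.9455
Output multipliers (column sums of L):
  Mining: 1.5813
  Services: 1.5163
  Chemicals: 1.5718
  Construction: 1.4432
  Agriculture: 1.2276
  Transport: 1.4763

Mining (1.5813)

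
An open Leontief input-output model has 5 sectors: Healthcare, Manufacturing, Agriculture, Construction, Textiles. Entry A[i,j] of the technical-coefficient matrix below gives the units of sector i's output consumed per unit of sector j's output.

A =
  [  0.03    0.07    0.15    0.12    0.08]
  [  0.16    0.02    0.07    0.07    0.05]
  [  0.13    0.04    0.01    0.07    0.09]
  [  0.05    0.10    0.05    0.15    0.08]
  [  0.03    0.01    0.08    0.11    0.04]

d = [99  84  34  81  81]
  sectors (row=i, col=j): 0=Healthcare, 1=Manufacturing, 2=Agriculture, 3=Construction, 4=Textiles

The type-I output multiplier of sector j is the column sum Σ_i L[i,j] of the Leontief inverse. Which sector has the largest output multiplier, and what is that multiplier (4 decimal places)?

Form M = I − A:
  [  0.97   -0.07   -0.15   -0.12   -0.08]
  [ -0.16    0.98   -0.07   -0.07   -0.05]
  [ -0.13   -0.04    0.99   -0.07   -0.09]
  [ -0.05   -0.10   -0.05    0.85   -0.08]
  [ -0.03   -0.01   -0.08   -0.11    0.96]
Leontief inverse L = M⁻¹:
  [  1.0885    0.1069    0.1929    0.1953    0.1306]
  [  0.1999    1.0545    0.1194    0.1371    0.0942]
  [  0.1639    0.0697    1.0568    0.1324    0.1274]
  [  0.1030    0.1378    0.0976    1.2269    0.1271]
  [  0.0616    0.0359    0.1065    0.1591    1.0719]
Total output x = L · d:
  x_0 = 1.0885·99 + 0.1069·84 + 0.1929·34 + 0.1953·81 + 0.1306·81 = 149.6979
  x_1 = 0.1999·99 + 1.0545·84 + 0.1194·34 + 0.1371·81 + 0.0942·81 = 131.1645
  x_2 = 0.1639·99 + 0.0697·84 + 1.0568·34 + 0.1324·81 + 0.1274·81 = 79.0517
  x_3 = 0.1030·99 + 0.1378·84 + 0.0976·34 + 1.2269·81 + 0.1271·81 = 134.7645
  x_4 = 0.0616·99 + 0.0359·84 + 0.1065·34 + 0.1591·81 + 1.0719·81 = 112.4488
Output multipliers (column sums of L):
  Healthcare: 1.6169
  Manufacturing: 1.4048
  Agriculture: 1.5732
  Construction: 1.8507
  Textiles: 1.5513

Construction (1.8507)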